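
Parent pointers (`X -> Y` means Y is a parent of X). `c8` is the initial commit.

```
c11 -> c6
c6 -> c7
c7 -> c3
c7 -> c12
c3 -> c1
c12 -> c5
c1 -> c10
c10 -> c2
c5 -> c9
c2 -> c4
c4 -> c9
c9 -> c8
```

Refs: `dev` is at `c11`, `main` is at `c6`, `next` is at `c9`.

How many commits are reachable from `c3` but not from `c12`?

5

Reachable from c3: {c1, c10, c2, c3, c4, c8, c9}.
Reachable from c12: {c12, c5, c8, c9}.
In c3's history but not c12's: {c1, c10, c2, c3, c4} — 5 commits.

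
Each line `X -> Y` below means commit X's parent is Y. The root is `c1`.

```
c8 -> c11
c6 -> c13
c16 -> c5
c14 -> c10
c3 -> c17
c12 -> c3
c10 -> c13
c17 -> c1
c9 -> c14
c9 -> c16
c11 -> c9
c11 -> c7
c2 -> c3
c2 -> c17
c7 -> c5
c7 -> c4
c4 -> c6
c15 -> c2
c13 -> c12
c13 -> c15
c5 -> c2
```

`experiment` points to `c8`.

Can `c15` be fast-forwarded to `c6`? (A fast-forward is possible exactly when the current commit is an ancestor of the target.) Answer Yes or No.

A fast-forward from c15 to c6 is possible iff c15 is an ancestor of c6.
Ancestors of c6: {c1, c12, c13, c15, c17, c2, c3, c6}.
c15 is among them, so fast-forward is possible.

Yes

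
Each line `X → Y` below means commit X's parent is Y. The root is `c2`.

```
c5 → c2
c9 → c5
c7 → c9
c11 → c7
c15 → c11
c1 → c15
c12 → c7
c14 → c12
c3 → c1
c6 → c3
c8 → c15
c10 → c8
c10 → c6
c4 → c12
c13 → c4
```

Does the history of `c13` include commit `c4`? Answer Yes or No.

Ancestors of c13 (commits reachable by following parents): {c12, c13, c2, c4, c5, c7, c9}.
c4 is in that set, so it is an ancestor of c13.

Yes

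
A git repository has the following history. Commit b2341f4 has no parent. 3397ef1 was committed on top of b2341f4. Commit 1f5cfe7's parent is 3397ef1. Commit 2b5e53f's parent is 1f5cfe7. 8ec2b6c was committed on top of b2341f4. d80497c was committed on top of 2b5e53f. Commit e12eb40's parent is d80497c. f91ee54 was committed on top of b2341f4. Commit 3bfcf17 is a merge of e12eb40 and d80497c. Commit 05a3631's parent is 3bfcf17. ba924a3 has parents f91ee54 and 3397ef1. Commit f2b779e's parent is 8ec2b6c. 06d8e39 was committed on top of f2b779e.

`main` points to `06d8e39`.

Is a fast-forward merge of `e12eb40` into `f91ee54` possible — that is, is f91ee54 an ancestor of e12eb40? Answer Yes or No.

A fast-forward from f91ee54 to e12eb40 is possible iff f91ee54 is an ancestor of e12eb40.
Ancestors of e12eb40: {1f5cfe7, 2b5e53f, 3397ef1, b2341f4, d80497c, e12eb40}.
f91ee54 is not among them, so fast-forward is not possible.

No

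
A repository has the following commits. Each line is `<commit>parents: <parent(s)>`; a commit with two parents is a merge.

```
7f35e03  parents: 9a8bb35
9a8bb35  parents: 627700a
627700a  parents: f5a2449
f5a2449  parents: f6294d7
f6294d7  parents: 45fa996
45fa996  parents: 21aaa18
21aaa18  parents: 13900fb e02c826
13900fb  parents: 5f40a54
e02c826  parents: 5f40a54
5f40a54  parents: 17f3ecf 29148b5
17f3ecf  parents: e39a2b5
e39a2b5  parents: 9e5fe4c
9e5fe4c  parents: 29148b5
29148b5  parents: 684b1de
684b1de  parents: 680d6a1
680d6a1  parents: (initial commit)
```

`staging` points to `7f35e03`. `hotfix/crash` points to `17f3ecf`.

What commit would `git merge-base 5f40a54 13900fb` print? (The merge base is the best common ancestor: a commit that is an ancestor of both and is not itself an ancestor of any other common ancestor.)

Ancestors of 5f40a54: {17f3ecf, 29148b5, 5f40a54, 680d6a1, 684b1de, 9e5fe4c, e39a2b5}.
Ancestors of 13900fb: {13900fb, 17f3ecf, 29148b5, 5f40a54, 680d6a1, 684b1de, 9e5fe4c, e39a2b5}.
Common ancestors: {17f3ecf, 29148b5, 5f40a54, 680d6a1, 684b1de, 9e5fe4c, e39a2b5}.
Among these, 5f40a54 is not an ancestor of any other common ancestor — it is the merge base.

5f40a54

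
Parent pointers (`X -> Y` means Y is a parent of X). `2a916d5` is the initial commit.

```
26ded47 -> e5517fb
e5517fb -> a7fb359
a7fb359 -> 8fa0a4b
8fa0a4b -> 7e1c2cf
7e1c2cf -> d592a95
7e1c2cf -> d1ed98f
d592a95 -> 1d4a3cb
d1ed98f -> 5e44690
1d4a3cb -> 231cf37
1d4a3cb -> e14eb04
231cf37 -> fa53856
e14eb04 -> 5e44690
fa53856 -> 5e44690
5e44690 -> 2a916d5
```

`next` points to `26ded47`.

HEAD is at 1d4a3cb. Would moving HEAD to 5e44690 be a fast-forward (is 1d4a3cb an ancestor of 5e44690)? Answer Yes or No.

No

A fast-forward from 1d4a3cb to 5e44690 is possible iff 1d4a3cb is an ancestor of 5e44690.
Ancestors of 5e44690: {2a916d5, 5e44690}.
1d4a3cb is not among them, so fast-forward is not possible.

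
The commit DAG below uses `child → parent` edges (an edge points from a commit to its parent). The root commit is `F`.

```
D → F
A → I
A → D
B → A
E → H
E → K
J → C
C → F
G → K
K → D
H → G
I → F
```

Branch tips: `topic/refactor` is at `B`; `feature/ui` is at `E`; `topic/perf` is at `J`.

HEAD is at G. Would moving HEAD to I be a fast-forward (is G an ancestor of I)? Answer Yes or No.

No

A fast-forward from G to I is possible iff G is an ancestor of I.
Ancestors of I: {F, I}.
G is not among them, so fast-forward is not possible.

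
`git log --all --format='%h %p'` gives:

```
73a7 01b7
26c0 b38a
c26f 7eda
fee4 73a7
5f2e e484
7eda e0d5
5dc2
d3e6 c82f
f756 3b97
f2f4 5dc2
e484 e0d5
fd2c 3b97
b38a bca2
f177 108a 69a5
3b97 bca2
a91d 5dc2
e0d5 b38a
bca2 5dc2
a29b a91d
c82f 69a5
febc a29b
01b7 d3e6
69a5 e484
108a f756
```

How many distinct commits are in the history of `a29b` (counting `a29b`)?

Walking parent pointers from a29b: reachable set = {5dc2, a29b, a91d}.
That is 3 commits.

3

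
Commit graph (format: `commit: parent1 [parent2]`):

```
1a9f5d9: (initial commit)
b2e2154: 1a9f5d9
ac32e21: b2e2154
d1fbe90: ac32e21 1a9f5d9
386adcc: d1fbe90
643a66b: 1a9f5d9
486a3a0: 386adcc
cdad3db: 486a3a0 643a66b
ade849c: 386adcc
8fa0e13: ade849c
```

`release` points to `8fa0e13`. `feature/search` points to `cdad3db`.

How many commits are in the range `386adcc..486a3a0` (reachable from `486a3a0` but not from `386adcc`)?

Reachable from 486a3a0: {1a9f5d9, 386adcc, 486a3a0, ac32e21, b2e2154, d1fbe90}.
Reachable from 386adcc: {1a9f5d9, 386adcc, ac32e21, b2e2154, d1fbe90}.
In 486a3a0's history but not 386adcc's: {486a3a0} — 1 commit.

1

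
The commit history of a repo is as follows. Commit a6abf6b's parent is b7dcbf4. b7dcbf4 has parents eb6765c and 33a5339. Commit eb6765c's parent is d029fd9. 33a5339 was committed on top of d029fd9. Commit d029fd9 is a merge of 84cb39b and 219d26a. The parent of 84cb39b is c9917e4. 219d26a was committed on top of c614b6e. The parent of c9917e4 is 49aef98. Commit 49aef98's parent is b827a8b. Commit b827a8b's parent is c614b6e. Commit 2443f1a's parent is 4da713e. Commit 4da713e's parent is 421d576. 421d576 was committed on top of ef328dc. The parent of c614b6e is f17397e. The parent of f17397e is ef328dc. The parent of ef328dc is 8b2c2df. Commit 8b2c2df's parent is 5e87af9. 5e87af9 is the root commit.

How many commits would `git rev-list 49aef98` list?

Walking parent pointers from 49aef98: reachable set = {49aef98, 5e87af9, 8b2c2df, b827a8b, c614b6e, ef328dc, f17397e}.
That is 7 commits.

7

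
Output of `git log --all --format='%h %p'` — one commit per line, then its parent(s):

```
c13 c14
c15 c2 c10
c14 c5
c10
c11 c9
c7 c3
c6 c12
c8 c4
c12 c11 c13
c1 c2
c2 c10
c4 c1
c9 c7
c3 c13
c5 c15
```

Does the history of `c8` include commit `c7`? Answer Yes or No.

No

Ancestors of c8: {c1, c10, c2, c4, c8}.
c7 is not in that set, so it is not an ancestor of c8.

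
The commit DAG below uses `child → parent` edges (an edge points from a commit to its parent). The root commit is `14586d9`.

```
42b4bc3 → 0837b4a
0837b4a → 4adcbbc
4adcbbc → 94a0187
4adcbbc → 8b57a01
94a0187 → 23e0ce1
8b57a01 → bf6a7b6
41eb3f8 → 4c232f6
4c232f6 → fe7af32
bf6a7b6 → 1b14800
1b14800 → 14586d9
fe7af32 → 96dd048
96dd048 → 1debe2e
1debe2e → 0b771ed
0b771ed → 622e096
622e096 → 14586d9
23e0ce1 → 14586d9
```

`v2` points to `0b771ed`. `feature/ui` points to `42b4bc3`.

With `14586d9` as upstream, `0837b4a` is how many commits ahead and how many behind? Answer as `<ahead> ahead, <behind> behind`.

7 ahead, 0 behind

Reachable from 0837b4a: {0837b4a, 14586d9, 1b14800, 23e0ce1, 4adcbbc, 8b57a01, 94a0187, bf6a7b6}.
Reachable from 14586d9: {14586d9}.
Only in 0837b4a's history (ahead): {0837b4a, 1b14800, 23e0ce1, 4adcbbc, 8b57a01, 94a0187, bf6a7b6} — 7.
Only in 14586d9's history (behind): {} — 0.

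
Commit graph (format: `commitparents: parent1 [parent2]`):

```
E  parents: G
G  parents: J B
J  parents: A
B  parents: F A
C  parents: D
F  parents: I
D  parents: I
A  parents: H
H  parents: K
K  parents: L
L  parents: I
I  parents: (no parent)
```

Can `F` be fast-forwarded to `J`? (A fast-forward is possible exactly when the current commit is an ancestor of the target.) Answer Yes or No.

No

A fast-forward from F to J is possible iff F is an ancestor of J.
Ancestors of J: {A, H, I, J, K, L}.
F is not among them, so fast-forward is not possible.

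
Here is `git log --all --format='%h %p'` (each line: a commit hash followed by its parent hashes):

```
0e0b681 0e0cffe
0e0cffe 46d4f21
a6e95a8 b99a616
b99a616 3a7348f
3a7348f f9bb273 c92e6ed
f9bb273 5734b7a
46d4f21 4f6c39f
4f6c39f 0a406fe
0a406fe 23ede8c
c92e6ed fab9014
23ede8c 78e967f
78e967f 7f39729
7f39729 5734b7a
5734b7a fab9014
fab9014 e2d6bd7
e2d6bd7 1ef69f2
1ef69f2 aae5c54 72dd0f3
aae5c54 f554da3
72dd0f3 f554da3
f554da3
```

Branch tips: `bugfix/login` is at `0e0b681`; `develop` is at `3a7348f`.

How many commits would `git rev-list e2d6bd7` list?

5

Walking parent pointers from e2d6bd7: reachable set = {1ef69f2, 72dd0f3, aae5c54, e2d6bd7, f554da3}.
That is 5 commits.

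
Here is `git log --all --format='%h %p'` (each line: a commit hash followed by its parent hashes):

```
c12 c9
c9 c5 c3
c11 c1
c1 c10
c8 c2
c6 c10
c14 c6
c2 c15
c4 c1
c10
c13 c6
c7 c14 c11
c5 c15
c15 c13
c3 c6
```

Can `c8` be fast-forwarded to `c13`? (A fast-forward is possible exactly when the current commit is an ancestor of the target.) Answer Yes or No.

No

A fast-forward from c8 to c13 is possible iff c8 is an ancestor of c13.
Ancestors of c13: {c10, c13, c6}.
c8 is not among them, so fast-forward is not possible.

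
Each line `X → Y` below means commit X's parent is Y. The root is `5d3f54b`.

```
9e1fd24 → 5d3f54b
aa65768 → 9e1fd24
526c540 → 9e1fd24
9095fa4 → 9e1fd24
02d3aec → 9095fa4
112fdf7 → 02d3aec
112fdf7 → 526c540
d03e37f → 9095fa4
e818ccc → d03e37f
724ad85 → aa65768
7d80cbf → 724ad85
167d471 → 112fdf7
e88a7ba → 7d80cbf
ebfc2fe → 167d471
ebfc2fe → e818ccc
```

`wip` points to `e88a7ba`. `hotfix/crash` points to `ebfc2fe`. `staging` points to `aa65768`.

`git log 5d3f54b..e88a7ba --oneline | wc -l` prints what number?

5

Reachable from e88a7ba: {5d3f54b, 724ad85, 7d80cbf, 9e1fd24, aa65768, e88a7ba}.
Reachable from 5d3f54b: {5d3f54b}.
In e88a7ba's history but not 5d3f54b's: {724ad85, 7d80cbf, 9e1fd24, aa65768, e88a7ba} — 5 commits.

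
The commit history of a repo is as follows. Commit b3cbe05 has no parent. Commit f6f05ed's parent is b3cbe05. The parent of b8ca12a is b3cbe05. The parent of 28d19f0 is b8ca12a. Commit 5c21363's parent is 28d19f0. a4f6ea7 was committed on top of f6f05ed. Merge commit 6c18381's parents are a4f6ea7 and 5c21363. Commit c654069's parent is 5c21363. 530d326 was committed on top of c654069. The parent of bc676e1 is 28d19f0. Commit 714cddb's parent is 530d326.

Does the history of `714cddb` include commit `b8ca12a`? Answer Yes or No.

Yes

Ancestors of 714cddb (commits reachable by following parents): {28d19f0, 530d326, 5c21363, 714cddb, b3cbe05, b8ca12a, c654069}.
b8ca12a is in that set, so it is an ancestor of 714cddb.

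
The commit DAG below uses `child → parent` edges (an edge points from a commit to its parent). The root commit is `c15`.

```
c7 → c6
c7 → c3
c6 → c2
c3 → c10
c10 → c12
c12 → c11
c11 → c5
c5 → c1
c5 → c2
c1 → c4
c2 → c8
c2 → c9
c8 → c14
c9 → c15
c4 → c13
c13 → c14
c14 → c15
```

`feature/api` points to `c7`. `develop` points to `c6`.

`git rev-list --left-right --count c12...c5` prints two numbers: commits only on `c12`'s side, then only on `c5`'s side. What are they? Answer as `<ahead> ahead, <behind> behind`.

Reachable from c12: {c1, c11, c12, c13, c14, c15, c2, c4, c5, c8, c9}.
Reachable from c5: {c1, c13, c14, c15, c2, c4, c5, c8, c9}.
Only in c12's history (ahead): {c11, c12} — 2.
Only in c5's history (behind): {} — 0.

2 ahead, 0 behind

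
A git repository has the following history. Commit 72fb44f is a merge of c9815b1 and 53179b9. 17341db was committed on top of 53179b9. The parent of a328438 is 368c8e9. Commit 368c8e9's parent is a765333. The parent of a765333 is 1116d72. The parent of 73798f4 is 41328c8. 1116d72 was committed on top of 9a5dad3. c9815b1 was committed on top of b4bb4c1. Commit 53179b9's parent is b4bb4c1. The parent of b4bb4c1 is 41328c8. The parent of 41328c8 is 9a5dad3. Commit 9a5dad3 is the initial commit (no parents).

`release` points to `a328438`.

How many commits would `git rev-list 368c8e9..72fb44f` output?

Reachable from 72fb44f: {41328c8, 53179b9, 72fb44f, 9a5dad3, b4bb4c1, c9815b1}.
Reachable from 368c8e9: {1116d72, 368c8e9, 9a5dad3, a765333}.
In 72fb44f's history but not 368c8e9's: {41328c8, 53179b9, 72fb44f, b4bb4c1, c9815b1} — 5 commits.

5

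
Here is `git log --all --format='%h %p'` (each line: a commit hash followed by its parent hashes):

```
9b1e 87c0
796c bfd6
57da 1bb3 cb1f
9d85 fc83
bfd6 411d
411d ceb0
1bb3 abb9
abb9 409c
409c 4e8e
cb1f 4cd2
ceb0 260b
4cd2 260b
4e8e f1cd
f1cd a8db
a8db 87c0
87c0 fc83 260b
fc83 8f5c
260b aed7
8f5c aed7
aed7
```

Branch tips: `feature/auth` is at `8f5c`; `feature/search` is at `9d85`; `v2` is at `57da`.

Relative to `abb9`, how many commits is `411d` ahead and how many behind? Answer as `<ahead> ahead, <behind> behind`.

Reachable from 411d: {260b, 411d, aed7, ceb0}.
Reachable from abb9: {260b, 409c, 4e8e, 87c0, 8f5c, a8db, abb9, aed7, f1cd, fc83}.
Only in 411d's history (ahead): {411d, ceb0} — 2.
Only in abb9's history (behind): {409c, 4e8e, 87c0, 8f5c, a8db, abb9, f1cd, fc83} — 8.

2 ahead, 8 behind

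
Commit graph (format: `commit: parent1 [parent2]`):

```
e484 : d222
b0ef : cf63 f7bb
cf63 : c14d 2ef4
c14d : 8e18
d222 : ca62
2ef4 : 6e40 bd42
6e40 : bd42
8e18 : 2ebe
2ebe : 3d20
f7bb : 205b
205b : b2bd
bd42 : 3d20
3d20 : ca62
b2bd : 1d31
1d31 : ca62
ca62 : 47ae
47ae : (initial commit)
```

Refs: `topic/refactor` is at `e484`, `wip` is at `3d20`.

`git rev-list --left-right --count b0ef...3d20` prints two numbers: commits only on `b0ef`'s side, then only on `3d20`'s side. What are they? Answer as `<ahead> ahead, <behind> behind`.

12 ahead, 0 behind

Reachable from b0ef: {1d31, 205b, 2ebe, 2ef4, 3d20, 47ae, 6e40, 8e18, b0ef, b2bd, bd42, c14d, ca62, cf63, f7bb}.
Reachable from 3d20: {3d20, 47ae, ca62}.
Only in b0ef's history (ahead): {1d31, 205b, 2ebe, 2ef4, 6e40, 8e18, b0ef, b2bd, bd42, c14d, cf63, f7bb} — 12.
Only in 3d20's history (behind): {} — 0.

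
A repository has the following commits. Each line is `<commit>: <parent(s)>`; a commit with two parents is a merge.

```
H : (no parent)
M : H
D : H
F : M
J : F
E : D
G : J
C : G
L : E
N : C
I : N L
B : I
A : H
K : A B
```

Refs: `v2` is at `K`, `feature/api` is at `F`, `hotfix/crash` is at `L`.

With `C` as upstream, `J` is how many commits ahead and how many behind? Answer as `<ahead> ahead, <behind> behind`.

0 ahead, 2 behind

Reachable from J: {F, H, J, M}.
Reachable from C: {C, F, G, H, J, M}.
Only in J's history (ahead): {} — 0.
Only in C's history (behind): {C, G} — 2.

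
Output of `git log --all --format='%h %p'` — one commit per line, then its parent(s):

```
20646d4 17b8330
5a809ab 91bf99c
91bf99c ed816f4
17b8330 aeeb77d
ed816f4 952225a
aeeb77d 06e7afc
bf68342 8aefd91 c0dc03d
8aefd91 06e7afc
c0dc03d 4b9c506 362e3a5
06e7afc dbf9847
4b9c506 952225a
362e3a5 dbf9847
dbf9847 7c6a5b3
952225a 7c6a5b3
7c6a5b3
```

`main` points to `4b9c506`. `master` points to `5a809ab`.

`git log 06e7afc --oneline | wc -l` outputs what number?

Walking parent pointers from 06e7afc: reachable set = {06e7afc, 7c6a5b3, dbf9847}.
That is 3 commits.

3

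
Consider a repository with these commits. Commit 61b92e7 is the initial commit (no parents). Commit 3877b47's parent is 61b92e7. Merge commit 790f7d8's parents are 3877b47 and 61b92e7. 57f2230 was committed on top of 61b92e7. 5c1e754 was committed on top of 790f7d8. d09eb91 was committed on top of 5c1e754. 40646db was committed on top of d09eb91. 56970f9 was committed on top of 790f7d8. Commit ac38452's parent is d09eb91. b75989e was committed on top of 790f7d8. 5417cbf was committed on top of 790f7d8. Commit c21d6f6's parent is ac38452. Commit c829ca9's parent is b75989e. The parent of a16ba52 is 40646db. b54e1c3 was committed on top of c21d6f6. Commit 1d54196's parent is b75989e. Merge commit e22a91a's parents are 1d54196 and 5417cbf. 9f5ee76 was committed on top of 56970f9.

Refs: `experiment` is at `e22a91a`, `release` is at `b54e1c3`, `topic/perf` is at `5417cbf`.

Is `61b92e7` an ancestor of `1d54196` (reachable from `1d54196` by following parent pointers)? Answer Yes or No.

Ancestors of 1d54196 (commits reachable by following parents): {1d54196, 3877b47, 61b92e7, 790f7d8, b75989e}.
61b92e7 is in that set, so it is an ancestor of 1d54196.

Yes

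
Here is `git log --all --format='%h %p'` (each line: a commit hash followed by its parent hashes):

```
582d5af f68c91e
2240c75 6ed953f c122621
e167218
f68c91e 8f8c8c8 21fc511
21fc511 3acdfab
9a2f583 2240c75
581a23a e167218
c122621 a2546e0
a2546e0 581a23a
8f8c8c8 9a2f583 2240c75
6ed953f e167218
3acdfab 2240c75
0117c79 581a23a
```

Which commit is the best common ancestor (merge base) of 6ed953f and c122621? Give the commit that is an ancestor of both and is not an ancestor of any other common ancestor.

e167218

Ancestors of 6ed953f: {6ed953f, e167218}.
Ancestors of c122621: {581a23a, a2546e0, c122621, e167218}.
Common ancestors: {e167218}.
The only common ancestor is e167218, so it is the merge base.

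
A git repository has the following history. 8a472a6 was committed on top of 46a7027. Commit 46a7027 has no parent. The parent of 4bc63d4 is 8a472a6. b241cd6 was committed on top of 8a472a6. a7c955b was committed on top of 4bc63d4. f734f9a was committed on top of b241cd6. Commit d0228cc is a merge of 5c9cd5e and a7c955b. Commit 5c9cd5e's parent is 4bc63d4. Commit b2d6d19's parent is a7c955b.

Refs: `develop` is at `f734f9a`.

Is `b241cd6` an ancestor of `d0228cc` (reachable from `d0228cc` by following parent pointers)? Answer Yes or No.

No

Ancestors of d0228cc: {46a7027, 4bc63d4, 5c9cd5e, 8a472a6, a7c955b, d0228cc}.
b241cd6 is not in that set, so it is not an ancestor of d0228cc.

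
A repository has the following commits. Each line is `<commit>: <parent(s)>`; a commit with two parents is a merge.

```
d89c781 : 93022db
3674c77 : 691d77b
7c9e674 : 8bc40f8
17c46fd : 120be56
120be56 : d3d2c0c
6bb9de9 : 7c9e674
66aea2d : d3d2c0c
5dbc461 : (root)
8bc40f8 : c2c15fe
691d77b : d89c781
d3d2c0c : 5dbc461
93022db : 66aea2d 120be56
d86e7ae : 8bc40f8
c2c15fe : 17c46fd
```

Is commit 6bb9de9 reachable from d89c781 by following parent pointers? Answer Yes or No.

No

Ancestors of d89c781: {120be56, 5dbc461, 66aea2d, 93022db, d3d2c0c, d89c781}.
6bb9de9 is not in that set, so it is not an ancestor of d89c781.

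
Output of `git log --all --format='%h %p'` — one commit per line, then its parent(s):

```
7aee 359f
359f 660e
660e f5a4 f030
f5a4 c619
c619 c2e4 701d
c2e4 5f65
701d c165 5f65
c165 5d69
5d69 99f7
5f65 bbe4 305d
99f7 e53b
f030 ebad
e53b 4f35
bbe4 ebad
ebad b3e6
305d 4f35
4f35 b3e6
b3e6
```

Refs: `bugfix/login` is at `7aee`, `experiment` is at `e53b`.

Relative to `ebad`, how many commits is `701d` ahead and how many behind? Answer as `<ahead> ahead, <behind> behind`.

Reachable from 701d: {305d, 4f35, 5d69, 5f65, 701d, 99f7, b3e6, bbe4, c165, e53b, ebad}.
Reachable from ebad: {b3e6, ebad}.
Only in 701d's history (ahead): {305d, 4f35, 5d69, 5f65, 701d, 99f7, bbe4, c165, e53b} — 9.
Only in ebad's history (behind): {} — 0.

9 ahead, 0 behind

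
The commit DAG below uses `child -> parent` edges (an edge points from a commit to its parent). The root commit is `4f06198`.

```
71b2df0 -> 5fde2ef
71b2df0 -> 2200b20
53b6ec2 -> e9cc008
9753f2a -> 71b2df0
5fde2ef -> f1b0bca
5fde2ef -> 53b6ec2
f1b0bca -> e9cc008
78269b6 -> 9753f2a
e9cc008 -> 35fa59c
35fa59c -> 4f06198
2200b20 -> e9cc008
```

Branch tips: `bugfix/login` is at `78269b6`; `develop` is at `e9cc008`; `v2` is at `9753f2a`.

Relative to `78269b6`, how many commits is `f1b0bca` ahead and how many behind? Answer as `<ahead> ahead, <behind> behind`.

Reachable from f1b0bca: {35fa59c, 4f06198, e9cc008, f1b0bca}.
Reachable from 78269b6: {2200b20, 35fa59c, 4f06198, 53b6ec2, 5fde2ef, 71b2df0, 78269b6, 9753f2a, e9cc008, f1b0bca}.
Only in f1b0bca's history (ahead): {} — 0.
Only in 78269b6's history (behind): {2200b20, 53b6ec2, 5fde2ef, 71b2df0, 78269b6, 9753f2a} — 6.

0 ahead, 6 behind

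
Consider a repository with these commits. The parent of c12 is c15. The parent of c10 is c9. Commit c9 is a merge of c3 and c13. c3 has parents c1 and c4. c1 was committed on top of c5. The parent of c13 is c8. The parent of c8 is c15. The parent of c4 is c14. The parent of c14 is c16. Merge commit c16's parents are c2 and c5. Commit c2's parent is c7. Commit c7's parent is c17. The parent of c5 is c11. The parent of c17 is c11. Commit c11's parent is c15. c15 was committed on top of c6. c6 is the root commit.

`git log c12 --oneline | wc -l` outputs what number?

Walking parent pointers from c12: reachable set = {c12, c15, c6}.
That is 3 commits.

3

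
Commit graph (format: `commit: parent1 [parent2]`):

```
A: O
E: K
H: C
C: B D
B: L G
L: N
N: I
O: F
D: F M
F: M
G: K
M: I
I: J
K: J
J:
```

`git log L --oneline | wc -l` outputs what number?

Walking parent pointers from L: reachable set = {I, J, L, N}.
That is 4 commits.

4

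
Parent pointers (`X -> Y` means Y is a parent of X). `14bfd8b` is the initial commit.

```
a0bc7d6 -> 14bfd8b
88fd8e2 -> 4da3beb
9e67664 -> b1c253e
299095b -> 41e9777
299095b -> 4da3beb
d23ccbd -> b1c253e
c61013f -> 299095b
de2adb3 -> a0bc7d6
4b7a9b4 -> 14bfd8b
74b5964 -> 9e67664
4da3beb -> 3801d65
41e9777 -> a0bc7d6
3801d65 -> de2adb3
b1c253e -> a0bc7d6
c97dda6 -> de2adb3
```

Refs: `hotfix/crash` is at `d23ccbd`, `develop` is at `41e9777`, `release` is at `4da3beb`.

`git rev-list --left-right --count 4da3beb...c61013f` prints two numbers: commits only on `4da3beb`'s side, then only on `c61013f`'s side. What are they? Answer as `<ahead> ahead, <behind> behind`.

0 ahead, 3 behind

Reachable from 4da3beb: {14bfd8b, 3801d65, 4da3beb, a0bc7d6, de2adb3}.
Reachable from c61013f: {14bfd8b, 299095b, 3801d65, 41e9777, 4da3beb, a0bc7d6, c61013f, de2adb3}.
Only in 4da3beb's history (ahead): {} — 0.
Only in c61013f's history (behind): {299095b, 41e9777, c61013f} — 3.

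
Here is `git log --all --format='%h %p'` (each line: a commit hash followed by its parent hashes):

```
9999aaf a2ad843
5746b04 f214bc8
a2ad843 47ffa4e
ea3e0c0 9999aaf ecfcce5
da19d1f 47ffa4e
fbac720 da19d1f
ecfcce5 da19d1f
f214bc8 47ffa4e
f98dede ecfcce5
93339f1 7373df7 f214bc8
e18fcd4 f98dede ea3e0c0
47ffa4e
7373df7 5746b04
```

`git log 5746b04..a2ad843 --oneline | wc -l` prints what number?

1

Reachable from a2ad843: {47ffa4e, a2ad843}.
Reachable from 5746b04: {47ffa4e, 5746b04, f214bc8}.
In a2ad843's history but not 5746b04's: {a2ad843} — 1 commit.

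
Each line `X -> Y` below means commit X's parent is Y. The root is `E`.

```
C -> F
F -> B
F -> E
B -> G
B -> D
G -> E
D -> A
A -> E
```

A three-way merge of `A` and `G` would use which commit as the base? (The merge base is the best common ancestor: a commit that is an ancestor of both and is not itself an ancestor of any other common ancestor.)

Ancestors of A: {A, E}.
Ancestors of G: {E, G}.
Common ancestors: {E}.
The only common ancestor is E, so it is the merge base.

E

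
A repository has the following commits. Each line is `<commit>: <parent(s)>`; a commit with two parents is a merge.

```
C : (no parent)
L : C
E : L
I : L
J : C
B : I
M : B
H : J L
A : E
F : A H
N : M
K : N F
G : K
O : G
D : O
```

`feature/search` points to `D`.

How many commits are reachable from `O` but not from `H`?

10

Reachable from O: {A, B, C, E, F, G, H, I, J, K, L, M, N, O}.
Reachable from H: {C, H, J, L}.
In O's history but not H's: {A, B, E, F, G, I, K, M, N, O} — 10 commits.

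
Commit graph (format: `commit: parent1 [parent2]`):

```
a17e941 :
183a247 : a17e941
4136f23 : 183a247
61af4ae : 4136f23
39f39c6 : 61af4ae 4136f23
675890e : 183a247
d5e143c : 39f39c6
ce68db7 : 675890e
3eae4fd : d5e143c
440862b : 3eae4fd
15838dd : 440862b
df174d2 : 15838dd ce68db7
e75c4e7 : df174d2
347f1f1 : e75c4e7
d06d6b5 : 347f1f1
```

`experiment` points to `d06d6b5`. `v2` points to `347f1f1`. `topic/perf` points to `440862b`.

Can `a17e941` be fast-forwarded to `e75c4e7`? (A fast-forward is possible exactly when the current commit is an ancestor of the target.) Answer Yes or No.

Yes

A fast-forward from a17e941 to e75c4e7 is possible iff a17e941 is an ancestor of e75c4e7.
Ancestors of e75c4e7: {15838dd, 183a247, 39f39c6, 3eae4fd, 4136f23, 440862b, 61af4ae, 675890e, a17e941, ce68db7, d5e143c, df174d2, e75c4e7}.
a17e941 is among them, so fast-forward is possible.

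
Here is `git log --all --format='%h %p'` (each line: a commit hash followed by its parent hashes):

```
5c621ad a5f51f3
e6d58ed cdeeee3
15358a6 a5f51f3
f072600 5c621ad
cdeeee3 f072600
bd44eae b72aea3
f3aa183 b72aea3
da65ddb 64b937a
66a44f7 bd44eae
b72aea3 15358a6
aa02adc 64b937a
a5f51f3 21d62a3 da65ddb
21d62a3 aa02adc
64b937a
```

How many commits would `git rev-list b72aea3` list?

Walking parent pointers from b72aea3: reachable set = {15358a6, 21d62a3, 64b937a, a5f51f3, aa02adc, b72aea3, da65ddb}.
That is 7 commits.

7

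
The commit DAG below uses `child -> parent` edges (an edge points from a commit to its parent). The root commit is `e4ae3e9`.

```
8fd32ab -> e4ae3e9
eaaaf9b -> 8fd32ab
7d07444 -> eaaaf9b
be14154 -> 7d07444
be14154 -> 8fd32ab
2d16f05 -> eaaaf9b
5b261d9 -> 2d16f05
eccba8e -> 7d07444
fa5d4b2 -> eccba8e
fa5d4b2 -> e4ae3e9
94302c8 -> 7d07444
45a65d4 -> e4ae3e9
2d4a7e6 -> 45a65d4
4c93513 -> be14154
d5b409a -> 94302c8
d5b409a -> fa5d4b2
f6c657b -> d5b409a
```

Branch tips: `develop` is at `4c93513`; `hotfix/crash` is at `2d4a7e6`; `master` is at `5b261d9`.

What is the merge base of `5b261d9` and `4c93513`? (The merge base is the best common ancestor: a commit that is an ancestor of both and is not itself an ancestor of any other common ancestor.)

eaaaf9b

Ancestors of 5b261d9: {2d16f05, 5b261d9, 8fd32ab, e4ae3e9, eaaaf9b}.
Ancestors of 4c93513: {4c93513, 7d07444, 8fd32ab, be14154, e4ae3e9, eaaaf9b}.
Common ancestors: {8fd32ab, e4ae3e9, eaaaf9b}.
Among these, eaaaf9b is not an ancestor of any other common ancestor — it is the merge base.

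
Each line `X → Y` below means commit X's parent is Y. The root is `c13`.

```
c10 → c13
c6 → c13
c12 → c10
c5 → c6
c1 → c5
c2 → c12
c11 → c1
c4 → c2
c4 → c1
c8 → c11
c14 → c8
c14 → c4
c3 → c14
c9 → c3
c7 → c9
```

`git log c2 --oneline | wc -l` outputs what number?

4

Walking parent pointers from c2: reachable set = {c10, c12, c13, c2}.
That is 4 commits.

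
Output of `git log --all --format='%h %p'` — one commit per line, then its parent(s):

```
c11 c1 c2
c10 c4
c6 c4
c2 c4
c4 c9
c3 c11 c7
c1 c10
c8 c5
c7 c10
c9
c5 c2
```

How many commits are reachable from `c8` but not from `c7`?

3

Reachable from c8: {c2, c4, c5, c8, c9}.
Reachable from c7: {c10, c4, c7, c9}.
In c8's history but not c7's: {c2, c5, c8} — 3 commits.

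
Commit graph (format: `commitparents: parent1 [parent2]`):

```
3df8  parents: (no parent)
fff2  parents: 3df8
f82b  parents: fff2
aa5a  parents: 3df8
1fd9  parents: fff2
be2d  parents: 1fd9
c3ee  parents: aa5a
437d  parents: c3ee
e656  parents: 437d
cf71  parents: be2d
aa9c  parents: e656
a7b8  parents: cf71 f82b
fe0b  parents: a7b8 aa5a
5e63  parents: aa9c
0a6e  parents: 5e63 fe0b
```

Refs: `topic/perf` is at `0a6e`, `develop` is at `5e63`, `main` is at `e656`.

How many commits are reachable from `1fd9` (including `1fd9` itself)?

Walking parent pointers from 1fd9: reachable set = {1fd9, 3df8, fff2}.
That is 3 commits.

3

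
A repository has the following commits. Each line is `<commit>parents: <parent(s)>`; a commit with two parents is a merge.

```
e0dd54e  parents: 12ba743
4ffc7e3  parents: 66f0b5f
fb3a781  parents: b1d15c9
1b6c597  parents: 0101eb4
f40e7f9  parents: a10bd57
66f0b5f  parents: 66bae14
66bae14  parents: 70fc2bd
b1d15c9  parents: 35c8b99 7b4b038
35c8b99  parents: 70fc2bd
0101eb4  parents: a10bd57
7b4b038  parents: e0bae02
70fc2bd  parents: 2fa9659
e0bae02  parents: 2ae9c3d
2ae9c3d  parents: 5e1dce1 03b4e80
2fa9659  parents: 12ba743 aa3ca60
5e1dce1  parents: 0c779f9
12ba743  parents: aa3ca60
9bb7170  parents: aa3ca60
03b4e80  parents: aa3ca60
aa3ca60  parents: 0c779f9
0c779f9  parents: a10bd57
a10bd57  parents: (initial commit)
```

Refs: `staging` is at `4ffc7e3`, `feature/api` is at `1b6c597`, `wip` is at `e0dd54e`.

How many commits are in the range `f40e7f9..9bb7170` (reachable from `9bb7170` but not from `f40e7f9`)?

Reachable from 9bb7170: {0c779f9, 9bb7170, a10bd57, aa3ca60}.
Reachable from f40e7f9: {a10bd57, f40e7f9}.
In 9bb7170's history but not f40e7f9's: {0c779f9, 9bb7170, aa3ca60} — 3 commits.

3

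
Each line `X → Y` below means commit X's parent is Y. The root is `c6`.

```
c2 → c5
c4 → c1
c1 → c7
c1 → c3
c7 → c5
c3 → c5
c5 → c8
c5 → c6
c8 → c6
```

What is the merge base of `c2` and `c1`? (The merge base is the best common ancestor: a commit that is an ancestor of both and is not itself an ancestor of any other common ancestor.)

c5

Ancestors of c2: {c2, c5, c6, c8}.
Ancestors of c1: {c1, c3, c5, c6, c7, c8}.
Common ancestors: {c5, c6, c8}.
Among these, c5 is not an ancestor of any other common ancestor — it is the merge base.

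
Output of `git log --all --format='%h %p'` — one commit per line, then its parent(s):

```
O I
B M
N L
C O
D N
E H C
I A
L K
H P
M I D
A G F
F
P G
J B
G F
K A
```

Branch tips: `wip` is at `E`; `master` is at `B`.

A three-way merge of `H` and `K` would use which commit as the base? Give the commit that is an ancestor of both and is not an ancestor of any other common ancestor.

Ancestors of H: {F, G, H, P}.
Ancestors of K: {A, F, G, K}.
Common ancestors: {F, G}.
Among these, G is not an ancestor of any other common ancestor — it is the merge base.

G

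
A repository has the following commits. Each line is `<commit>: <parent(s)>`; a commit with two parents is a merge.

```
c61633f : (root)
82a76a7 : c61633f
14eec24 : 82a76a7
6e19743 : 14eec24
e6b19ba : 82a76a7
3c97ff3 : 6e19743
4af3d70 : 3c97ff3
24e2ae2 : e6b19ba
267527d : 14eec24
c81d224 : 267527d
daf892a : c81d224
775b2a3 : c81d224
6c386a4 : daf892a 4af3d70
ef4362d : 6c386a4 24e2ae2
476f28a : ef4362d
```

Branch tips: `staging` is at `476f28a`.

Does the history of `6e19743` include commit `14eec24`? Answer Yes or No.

Yes

Ancestors of 6e19743 (commits reachable by following parents): {14eec24, 6e19743, 82a76a7, c61633f}.
14eec24 is in that set, so it is an ancestor of 6e19743.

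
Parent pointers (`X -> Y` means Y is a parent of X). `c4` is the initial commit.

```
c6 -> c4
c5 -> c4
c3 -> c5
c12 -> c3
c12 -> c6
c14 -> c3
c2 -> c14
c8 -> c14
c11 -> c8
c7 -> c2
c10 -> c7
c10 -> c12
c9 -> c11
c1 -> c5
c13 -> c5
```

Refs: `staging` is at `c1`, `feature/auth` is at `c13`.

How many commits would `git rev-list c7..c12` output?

2

Reachable from c12: {c12, c3, c4, c5, c6}.
Reachable from c7: {c14, c2, c3, c4, c5, c7}.
In c12's history but not c7's: {c12, c6} — 2 commits.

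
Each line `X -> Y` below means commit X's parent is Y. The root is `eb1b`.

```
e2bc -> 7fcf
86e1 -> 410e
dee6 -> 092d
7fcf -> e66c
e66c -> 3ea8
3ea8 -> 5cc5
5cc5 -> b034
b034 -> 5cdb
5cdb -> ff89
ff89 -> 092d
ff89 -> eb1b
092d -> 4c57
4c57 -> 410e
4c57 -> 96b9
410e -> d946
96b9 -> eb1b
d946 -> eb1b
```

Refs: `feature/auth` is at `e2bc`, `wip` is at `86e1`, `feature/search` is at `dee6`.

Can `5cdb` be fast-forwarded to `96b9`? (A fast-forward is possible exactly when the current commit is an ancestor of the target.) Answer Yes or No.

A fast-forward from 5cdb to 96b9 is possible iff 5cdb is an ancestor of 96b9.
Ancestors of 96b9: {96b9, eb1b}.
5cdb is not among them, so fast-forward is not possible.

No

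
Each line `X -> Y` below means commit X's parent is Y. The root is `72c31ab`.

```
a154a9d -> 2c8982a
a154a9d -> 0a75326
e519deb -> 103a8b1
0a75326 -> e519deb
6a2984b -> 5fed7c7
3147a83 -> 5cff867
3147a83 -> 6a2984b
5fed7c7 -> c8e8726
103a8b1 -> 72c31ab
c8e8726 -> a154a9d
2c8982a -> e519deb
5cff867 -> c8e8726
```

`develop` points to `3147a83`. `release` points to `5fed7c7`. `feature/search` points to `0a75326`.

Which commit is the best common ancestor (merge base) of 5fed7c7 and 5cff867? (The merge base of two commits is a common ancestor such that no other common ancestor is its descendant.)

c8e8726

Ancestors of 5fed7c7: {0a75326, 103a8b1, 2c8982a, 5fed7c7, 72c31ab, a154a9d, c8e8726, e519deb}.
Ancestors of 5cff867: {0a75326, 103a8b1, 2c8982a, 5cff867, 72c31ab, a154a9d, c8e8726, e519deb}.
Common ancestors: {0a75326, 103a8b1, 2c8982a, 72c31ab, a154a9d, c8e8726, e519deb}.
Among these, c8e8726 is not an ancestor of any other common ancestor — it is the merge base.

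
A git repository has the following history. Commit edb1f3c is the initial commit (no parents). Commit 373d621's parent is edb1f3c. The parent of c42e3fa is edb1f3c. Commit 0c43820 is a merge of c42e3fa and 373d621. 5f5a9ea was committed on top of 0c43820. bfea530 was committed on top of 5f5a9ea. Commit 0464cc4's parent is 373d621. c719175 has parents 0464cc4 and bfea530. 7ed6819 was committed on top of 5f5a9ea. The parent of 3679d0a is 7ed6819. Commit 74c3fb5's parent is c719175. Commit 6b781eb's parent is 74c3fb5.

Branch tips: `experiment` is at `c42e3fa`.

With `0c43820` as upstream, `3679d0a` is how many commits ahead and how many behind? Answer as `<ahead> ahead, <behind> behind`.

Reachable from 3679d0a: {0c43820, 3679d0a, 373d621, 5f5a9ea, 7ed6819, c42e3fa, edb1f3c}.
Reachable from 0c43820: {0c43820, 373d621, c42e3fa, edb1f3c}.
Only in 3679d0a's history (ahead): {3679d0a, 5f5a9ea, 7ed6819} — 3.
Only in 0c43820's history (behind): {} — 0.

3 ahead, 0 behind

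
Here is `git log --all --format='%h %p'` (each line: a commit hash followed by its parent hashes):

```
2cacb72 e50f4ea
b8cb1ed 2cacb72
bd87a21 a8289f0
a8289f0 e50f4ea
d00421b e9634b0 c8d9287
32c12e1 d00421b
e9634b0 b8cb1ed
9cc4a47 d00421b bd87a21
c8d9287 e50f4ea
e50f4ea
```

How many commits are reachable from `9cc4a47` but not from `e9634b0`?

Reachable from 9cc4a47: {2cacb72, 9cc4a47, a8289f0, b8cb1ed, bd87a21, c8d9287, d00421b, e50f4ea, e9634b0}.
Reachable from e9634b0: {2cacb72, b8cb1ed, e50f4ea, e9634b0}.
In 9cc4a47's history but not e9634b0's: {9cc4a47, a8289f0, bd87a21, c8d9287, d00421b} — 5 commits.

5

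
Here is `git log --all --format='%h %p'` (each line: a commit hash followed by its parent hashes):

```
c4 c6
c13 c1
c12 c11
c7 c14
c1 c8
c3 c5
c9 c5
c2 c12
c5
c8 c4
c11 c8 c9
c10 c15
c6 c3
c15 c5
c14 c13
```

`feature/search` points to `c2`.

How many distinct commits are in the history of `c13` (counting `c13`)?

7

Walking parent pointers from c13: reachable set = {c1, c13, c3, c4, c5, c6, c8}.
That is 7 commits.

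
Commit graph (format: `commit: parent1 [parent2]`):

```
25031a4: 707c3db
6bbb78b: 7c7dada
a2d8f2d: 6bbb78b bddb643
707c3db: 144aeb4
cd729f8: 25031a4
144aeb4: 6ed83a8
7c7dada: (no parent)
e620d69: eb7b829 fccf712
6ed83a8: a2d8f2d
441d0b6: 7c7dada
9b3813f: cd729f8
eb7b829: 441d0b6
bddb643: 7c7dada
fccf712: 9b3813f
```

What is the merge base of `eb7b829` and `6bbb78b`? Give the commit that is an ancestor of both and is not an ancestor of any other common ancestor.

7c7dada

Ancestors of eb7b829: {441d0b6, 7c7dada, eb7b829}.
Ancestors of 6bbb78b: {6bbb78b, 7c7dada}.
Common ancestors: {7c7dada}.
The only common ancestor is 7c7dada, so it is the merge base.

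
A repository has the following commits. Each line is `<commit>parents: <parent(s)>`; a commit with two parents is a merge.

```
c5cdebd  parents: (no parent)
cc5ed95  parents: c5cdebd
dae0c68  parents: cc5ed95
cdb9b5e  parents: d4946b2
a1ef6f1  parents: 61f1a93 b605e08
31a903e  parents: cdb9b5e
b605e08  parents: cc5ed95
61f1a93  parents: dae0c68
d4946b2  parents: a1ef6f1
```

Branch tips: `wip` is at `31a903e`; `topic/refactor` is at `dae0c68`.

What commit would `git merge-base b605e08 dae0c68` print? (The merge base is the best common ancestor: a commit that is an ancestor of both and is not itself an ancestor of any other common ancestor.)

cc5ed95

Ancestors of b605e08: {b605e08, c5cdebd, cc5ed95}.
Ancestors of dae0c68: {c5cdebd, cc5ed95, dae0c68}.
Common ancestors: {c5cdebd, cc5ed95}.
Among these, cc5ed95 is not an ancestor of any other common ancestor — it is the merge base.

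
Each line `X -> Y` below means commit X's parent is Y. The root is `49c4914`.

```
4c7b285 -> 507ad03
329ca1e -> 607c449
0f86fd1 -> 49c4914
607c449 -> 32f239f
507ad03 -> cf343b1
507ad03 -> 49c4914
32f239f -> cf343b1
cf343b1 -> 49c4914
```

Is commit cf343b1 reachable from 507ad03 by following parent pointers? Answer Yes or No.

Ancestors of 507ad03 (commits reachable by following parents): {49c4914, 507ad03, cf343b1}.
cf343b1 is in that set, so it is an ancestor of 507ad03.

Yes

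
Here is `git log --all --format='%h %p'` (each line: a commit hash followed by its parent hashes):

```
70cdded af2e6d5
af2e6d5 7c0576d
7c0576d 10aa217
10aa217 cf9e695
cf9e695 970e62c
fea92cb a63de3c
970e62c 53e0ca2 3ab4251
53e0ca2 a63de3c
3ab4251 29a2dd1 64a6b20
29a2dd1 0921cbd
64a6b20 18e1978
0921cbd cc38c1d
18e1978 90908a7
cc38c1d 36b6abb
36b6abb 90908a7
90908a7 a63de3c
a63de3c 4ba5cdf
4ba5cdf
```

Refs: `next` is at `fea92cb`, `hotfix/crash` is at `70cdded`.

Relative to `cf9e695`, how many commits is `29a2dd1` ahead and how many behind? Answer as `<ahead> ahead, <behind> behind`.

0 ahead, 6 behind

Reachable from 29a2dd1: {0921cbd, 29a2dd1, 36b6abb, 4ba5cdf, 90908a7, a63de3c, cc38c1d}.
Reachable from cf9e695: {0921cbd, 18e1978, 29a2dd1, 36b6abb, 3ab4251, 4ba5cdf, 53e0ca2, 64a6b20, 90908a7, 970e62c, a63de3c, cc38c1d, cf9e695}.
Only in 29a2dd1's history (ahead): {} — 0.
Only in cf9e695's history (behind): {18e1978, 3ab4251, 53e0ca2, 64a6b20, 970e62c, cf9e695} — 6.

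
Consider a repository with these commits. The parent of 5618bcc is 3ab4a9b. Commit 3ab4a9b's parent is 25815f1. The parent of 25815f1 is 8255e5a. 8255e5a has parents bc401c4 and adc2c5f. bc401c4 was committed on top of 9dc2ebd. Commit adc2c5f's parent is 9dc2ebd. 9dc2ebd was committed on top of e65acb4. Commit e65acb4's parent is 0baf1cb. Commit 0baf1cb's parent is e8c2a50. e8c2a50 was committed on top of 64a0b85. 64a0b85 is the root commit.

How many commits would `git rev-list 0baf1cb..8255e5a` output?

Reachable from 8255e5a: {0baf1cb, 64a0b85, 8255e5a, 9dc2ebd, adc2c5f, bc401c4, e65acb4, e8c2a50}.
Reachable from 0baf1cb: {0baf1cb, 64a0b85, e8c2a50}.
In 8255e5a's history but not 0baf1cb's: {8255e5a, 9dc2ebd, adc2c5f, bc401c4, e65acb4} — 5 commits.

5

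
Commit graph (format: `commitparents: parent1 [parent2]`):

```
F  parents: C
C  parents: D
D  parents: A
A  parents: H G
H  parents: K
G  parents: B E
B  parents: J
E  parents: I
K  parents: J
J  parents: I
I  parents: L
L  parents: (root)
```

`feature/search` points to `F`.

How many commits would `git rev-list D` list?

10

Walking parent pointers from D: reachable set = {A, B, D, E, G, H, I, J, K, L}.
That is 10 commits.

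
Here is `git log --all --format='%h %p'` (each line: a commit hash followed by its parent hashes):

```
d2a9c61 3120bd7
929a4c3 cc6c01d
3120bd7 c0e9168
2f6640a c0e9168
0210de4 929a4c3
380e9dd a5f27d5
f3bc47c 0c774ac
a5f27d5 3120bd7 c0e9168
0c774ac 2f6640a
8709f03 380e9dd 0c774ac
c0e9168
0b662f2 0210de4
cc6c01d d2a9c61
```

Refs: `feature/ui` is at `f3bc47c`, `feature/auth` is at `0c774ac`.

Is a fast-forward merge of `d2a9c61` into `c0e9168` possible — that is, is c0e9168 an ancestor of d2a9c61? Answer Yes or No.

Yes

A fast-forward from c0e9168 to d2a9c61 is possible iff c0e9168 is an ancestor of d2a9c61.
Ancestors of d2a9c61: {3120bd7, c0e9168, d2a9c61}.
c0e9168 is among them, so fast-forward is possible.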